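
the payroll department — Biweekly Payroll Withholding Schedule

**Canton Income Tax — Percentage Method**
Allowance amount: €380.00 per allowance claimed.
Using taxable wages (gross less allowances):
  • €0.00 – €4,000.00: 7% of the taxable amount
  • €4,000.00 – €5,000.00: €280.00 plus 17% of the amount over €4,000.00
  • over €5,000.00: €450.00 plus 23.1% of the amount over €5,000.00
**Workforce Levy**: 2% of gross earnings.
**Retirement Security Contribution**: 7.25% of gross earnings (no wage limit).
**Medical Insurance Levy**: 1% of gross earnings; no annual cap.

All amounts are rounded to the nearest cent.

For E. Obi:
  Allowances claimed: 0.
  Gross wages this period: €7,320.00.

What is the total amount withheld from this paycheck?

€1,736.22

Canton Income Tax: taxable = €7,320.00
  €450.00 + 23.1% × (€7,320.00 − €5,000.00) = €450.00 + 23.1% × €2,320.00 = €985.92
Workforce Levy: 2% × €7,320.00 = €146.40
Retirement Security Contribution: 7.25% × €7,320.00 = €530.70
Medical Insurance Levy: 1% × €7,320.00 = €73.20
Total: €985.92 + €146.40 + €530.70 + €73.20 = €1,736.22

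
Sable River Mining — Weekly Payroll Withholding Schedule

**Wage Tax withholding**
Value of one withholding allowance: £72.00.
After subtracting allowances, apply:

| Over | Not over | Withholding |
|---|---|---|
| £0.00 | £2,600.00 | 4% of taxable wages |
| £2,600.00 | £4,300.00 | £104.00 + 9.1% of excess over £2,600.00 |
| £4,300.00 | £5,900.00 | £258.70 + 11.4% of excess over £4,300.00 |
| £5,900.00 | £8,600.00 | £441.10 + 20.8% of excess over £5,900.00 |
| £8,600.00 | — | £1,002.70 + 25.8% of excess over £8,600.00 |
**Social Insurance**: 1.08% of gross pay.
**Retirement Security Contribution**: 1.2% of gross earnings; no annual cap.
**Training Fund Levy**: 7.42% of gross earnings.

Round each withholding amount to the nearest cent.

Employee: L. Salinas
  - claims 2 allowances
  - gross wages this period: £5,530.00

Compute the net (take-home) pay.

Wage Tax: taxable = £5,530.00 − 2×£72.00 = £5,386.00
  £258.70 + 11.4% × (£5,386.00 − £4,300.00) = £258.70 + 11.4% × £1,086.00 = £382.50
Social Insurance: 1.08% × £5,530.00 = £59.72
Retirement Security Contribution: 1.2% × £5,530.00 = £66.36
Training Fund Levy: 7.42% × £5,530.00 = £410.33
Total withheld: £382.50 + £59.72 + £66.36 + £410.33 = £918.91
Net pay: £5,530.00 − £918.91 = £4,611.09

£4,611.09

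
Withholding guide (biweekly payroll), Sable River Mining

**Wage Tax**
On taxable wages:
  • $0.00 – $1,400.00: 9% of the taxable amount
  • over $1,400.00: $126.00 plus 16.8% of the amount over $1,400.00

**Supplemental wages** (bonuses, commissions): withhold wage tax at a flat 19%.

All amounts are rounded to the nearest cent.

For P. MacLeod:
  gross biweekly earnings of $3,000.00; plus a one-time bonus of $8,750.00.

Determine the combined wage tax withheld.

$2,057.30

Wage Tax: taxable = $3,000.00
  $126.00 + 16.8% × ($3,000.00 − $1,400.00) = $126.00 + 16.8% × $1,600.00 = $394.80
Supplemental (19% flat on bonus): 19% × $8,750.00 = $1,662.50
Total wage tax: $394.80 + $1,662.50 = $2,057.30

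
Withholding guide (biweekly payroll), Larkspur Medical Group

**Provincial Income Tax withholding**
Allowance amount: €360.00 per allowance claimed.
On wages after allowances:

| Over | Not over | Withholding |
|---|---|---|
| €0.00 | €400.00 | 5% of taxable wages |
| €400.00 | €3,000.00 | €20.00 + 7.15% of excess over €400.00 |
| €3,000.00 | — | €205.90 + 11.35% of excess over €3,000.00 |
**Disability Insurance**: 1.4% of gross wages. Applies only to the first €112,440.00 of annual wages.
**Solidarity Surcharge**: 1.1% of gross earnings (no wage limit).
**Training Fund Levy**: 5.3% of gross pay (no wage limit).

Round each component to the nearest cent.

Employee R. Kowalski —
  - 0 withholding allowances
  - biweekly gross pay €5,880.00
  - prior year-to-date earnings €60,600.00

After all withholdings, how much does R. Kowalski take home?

€4,888.58

Provincial Income Tax: taxable = €5,880.00
  €205.90 + 11.35% × (€5,880.00 − €3,000.00) = €205.90 + 11.35% × €2,880.00 = €532.78
Disability Insurance: 1.4% × €5,880.00 = €82.32
Solidarity Surcharge: 1.1% × €5,880.00 = €64.68
Training Fund Levy: 5.3% × €5,880.00 = €311.64
Total withheld: €532.78 + €82.32 + €64.68 + €311.64 = €991.42
Net pay: €5,880.00 − €991.42 = €4,888.58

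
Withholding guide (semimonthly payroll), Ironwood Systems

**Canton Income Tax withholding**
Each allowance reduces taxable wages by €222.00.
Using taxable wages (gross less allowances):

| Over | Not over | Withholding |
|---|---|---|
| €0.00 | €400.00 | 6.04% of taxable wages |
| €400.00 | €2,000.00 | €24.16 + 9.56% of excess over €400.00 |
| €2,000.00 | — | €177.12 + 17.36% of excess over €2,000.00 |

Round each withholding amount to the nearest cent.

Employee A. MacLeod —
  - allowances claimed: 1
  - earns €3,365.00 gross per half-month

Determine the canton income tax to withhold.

Canton Income Tax: taxable = €3,365.00 − 1×€222.00 = €3,143.00
  €177.12 + 17.36% × (€3,143.00 − €2,000.00) = €177.12 + 17.36% × €1,143.00 = €375.54

€375.54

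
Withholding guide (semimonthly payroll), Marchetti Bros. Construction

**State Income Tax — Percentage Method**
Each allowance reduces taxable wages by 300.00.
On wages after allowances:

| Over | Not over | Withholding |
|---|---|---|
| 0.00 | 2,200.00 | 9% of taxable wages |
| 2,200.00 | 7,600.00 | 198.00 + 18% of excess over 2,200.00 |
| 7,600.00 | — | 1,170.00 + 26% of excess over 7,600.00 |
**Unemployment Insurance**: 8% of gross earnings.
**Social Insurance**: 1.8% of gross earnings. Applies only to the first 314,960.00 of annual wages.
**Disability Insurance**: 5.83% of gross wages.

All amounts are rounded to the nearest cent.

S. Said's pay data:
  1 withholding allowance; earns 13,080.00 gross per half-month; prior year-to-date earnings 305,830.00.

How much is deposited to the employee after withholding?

State Income Tax: taxable = 13,080.00 − 1×300.00 = 12,780.00
  1,170.00 + 26% × (12,780.00 − 7,600.00) = 1,170.00 + 26% × 5,180.00 = 2,516.80
Unemployment Insurance: 8% × 13,080.00 = 1,046.40
Social Insurance: cap 314,960.00 − YTD 305,830.00 = 9,130.00 subject; 1.8% × 9,130.00 = 164.34
Disability Insurance: 5.83% × 13,080.00 = 762.56
Total withheld: 2,516.80 + 1,046.40 + 164.34 + 762.56 = 4,490.10
Net pay: 13,080.00 − 4,490.10 = 8,589.90

8,589.90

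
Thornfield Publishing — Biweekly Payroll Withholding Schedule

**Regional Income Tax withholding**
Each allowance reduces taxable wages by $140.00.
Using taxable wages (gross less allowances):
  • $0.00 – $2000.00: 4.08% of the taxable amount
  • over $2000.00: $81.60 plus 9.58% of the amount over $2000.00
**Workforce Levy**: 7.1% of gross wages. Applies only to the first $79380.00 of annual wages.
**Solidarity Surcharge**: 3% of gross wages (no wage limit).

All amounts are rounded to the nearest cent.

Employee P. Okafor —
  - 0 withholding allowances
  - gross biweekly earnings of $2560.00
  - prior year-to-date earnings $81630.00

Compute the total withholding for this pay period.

Regional Income Tax: taxable = $2560.00
  $81.60 + 9.58% × ($2560.00 − $2000.00) = $81.60 + 9.58% × $560.00 = $135.25
Workforce Levy: YTD $81630.00 ≥ cap $79380.00 → $0.00
Solidarity Surcharge: 3% × $2560.00 = $76.80
Total: $135.25 + $0.00 + $76.80 = $212.05

$212.05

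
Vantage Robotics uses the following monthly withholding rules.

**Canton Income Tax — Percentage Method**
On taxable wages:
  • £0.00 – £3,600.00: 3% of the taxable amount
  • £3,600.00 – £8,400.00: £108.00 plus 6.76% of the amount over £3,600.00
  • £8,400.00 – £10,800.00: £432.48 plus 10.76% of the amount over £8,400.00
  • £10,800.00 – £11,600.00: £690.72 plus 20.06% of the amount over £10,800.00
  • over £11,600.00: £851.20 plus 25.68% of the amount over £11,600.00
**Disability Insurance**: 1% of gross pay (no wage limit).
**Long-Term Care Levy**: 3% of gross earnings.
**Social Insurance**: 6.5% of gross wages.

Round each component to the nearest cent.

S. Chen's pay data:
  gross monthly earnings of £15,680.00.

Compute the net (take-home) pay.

Canton Income Tax: taxable = £15,680.00
  £851.20 + 25.68% × (£15,680.00 − £11,600.00) = £851.20 + 25.68% × £4,080.00 = £1,898.94
Disability Insurance: 1% × £15,680.00 = £156.80
Long-Term Care Levy: 3% × £15,680.00 = £470.40
Social Insurance: 6.5% × £15,680.00 = £1,019.20
Total withheld: £1,898.94 + £156.80 + £470.40 + £1,019.20 = £3,545.34
Net pay: £15,680.00 − £3,545.34 = £12,134.66

£12,134.66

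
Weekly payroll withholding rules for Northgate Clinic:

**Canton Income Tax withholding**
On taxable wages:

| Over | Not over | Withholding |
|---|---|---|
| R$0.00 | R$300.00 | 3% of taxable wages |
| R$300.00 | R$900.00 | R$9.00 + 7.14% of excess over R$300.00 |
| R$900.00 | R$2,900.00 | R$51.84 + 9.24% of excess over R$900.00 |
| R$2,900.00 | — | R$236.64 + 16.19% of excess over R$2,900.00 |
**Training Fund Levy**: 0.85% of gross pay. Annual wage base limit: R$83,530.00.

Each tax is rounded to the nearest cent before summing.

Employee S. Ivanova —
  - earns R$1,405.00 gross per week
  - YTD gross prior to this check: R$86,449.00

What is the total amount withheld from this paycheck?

R$98.50

Canton Income Tax: taxable = R$1,405.00
  R$51.84 + 9.24% × (R$1,405.00 − R$900.00) = R$51.84 + 9.24% × R$505.00 = R$98.50
Training Fund Levy: YTD R$86,449.00 ≥ cap R$83,530.00 → R$0.00
Total: R$98.50 + R$0.00 = R$98.50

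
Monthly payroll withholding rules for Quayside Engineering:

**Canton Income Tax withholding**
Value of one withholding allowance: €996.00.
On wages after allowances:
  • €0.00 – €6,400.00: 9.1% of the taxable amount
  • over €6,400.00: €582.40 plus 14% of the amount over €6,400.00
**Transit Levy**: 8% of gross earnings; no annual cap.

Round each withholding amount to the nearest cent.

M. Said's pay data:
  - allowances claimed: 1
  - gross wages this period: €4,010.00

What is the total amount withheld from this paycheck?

Canton Income Tax: taxable = €4,010.00 − 1×€996.00 = €3,014.00
  9.1% × €3,014.00 = €274.27
Transit Levy: 8% × €4,010.00 = €320.80
Total: €274.27 + €320.80 = €595.07

€595.07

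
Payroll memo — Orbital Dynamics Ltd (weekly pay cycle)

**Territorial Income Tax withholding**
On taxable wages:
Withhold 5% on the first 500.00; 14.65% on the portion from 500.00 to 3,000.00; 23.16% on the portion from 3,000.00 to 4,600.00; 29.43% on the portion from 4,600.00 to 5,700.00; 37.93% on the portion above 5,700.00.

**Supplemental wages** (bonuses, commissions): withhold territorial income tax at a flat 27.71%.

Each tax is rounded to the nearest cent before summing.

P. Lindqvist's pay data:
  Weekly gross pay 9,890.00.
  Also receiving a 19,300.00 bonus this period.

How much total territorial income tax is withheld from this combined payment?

Territorial Income Tax: taxable = 9,890.00
  1,085.54 + 37.93% × (9,890.00 − 5,700.00) = 1,085.54 + 37.93% × 4,190.00 = 2,674.81
Supplemental (27.71% flat on bonus): 27.71% × 19,300.00 = 5,348.03
Total territorial income tax: 2,674.81 + 5,348.03 = 8,022.84

8,022.84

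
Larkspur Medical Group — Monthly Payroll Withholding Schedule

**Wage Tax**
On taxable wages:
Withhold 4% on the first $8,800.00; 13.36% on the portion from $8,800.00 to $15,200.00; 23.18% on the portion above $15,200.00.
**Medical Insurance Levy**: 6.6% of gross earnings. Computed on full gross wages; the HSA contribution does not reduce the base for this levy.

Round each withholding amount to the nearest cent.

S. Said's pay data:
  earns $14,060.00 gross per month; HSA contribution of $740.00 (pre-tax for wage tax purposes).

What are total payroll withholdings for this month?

$1,883.83

Wage Tax: taxable = $14,060.00 − $740.00 = $13,320.00
  $352.00 + 13.36% × ($13,320.00 − $8,800.00) = $352.00 + 13.36% × $4,520.00 = $955.87
Medical Insurance Levy: 6.6% × $14,060.00 = $927.96
Total: $955.87 + $927.96 = $1,883.83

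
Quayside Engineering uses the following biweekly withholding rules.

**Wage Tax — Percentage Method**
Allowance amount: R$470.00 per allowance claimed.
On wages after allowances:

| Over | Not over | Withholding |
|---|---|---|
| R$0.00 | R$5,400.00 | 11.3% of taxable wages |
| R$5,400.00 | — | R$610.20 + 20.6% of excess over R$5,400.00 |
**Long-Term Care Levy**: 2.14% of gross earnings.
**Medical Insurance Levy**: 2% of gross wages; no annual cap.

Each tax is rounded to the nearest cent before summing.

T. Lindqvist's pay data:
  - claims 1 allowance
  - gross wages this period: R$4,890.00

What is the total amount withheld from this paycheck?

Wage Tax: taxable = R$4,890.00 − 1×R$470.00 = R$4,420.00
  11.3% × R$4,420.00 = R$499.46
Long-Term Care Levy: 2.14% × R$4,890.00 = R$104.65
Medical Insurance Levy: 2% × R$4,890.00 = R$97.80
Total: R$499.46 + R$104.65 + R$97.80 = R$701.91

R$701.91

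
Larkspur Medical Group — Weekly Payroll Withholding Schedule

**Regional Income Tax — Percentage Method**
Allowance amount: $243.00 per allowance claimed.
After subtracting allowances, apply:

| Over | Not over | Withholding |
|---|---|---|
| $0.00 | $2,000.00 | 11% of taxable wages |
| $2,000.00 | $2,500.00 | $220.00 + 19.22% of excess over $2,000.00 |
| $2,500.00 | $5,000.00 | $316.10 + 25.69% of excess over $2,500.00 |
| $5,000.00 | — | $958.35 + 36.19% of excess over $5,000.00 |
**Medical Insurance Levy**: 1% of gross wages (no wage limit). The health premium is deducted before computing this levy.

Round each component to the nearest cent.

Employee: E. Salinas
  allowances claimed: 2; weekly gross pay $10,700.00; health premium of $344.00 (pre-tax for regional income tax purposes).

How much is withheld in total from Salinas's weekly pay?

$2,824.36

Regional Income Tax: taxable = $10,700.00 − $344.00 − 2×$243.00 = $9,870.00
  $958.35 + 36.19% × ($9,870.00 − $5,000.00) = $958.35 + 36.19% × $4,870.00 = $2,720.80
Medical Insurance Levy: 1% × $10,356.00 = $103.56
Total: $2,720.80 + $103.56 = $2,824.36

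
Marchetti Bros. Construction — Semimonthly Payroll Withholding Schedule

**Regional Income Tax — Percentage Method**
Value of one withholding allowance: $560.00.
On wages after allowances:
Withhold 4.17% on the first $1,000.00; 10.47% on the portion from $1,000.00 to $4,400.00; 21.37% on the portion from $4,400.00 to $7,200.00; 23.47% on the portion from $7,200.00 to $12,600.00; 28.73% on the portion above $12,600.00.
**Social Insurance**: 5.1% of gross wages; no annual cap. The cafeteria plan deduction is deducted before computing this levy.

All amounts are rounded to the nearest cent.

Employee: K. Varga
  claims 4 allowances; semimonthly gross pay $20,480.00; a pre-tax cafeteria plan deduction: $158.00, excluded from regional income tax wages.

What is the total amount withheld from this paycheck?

$4,874.82

Regional Income Tax: taxable = $20,480.00 − $158.00 − 4×$560.00 = $18,082.00
  $2,263.42 + 28.73% × ($18,082.00 − $12,600.00) = $2,263.42 + 28.73% × $5,482.00 = $3,838.40
Social Insurance: 5.1% × $20,322.00 = $1,036.42
Total: $3,838.40 + $1,036.42 = $4,874.82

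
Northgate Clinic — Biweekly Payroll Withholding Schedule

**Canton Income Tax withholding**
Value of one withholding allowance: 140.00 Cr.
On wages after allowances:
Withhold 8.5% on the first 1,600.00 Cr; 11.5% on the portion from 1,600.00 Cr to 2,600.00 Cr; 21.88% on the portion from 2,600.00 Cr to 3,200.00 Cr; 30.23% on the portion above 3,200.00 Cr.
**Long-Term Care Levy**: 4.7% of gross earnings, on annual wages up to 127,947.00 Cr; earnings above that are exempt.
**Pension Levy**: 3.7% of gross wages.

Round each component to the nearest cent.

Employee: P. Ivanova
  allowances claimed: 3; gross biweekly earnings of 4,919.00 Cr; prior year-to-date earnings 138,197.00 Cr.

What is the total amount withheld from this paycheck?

Canton Income Tax: taxable = 4,919.00 Cr − 3×140.00 Cr = 4,499.00 Cr
  382.28 Cr + 30.23% × (4,499.00 Cr − 3,200.00 Cr) = 382.28 Cr + 30.23% × 1,299.00 Cr = 774.97 Cr
Long-Term Care Levy: YTD 138,197.00 Cr ≥ cap 127,947.00 Cr → 0.00 Cr
Pension Levy: 3.7% × 4,919.00 Cr = 182.00 Cr
Total: 774.97 Cr + 0.00 Cr + 182.00 Cr = 956.97 Cr

956.97 Cr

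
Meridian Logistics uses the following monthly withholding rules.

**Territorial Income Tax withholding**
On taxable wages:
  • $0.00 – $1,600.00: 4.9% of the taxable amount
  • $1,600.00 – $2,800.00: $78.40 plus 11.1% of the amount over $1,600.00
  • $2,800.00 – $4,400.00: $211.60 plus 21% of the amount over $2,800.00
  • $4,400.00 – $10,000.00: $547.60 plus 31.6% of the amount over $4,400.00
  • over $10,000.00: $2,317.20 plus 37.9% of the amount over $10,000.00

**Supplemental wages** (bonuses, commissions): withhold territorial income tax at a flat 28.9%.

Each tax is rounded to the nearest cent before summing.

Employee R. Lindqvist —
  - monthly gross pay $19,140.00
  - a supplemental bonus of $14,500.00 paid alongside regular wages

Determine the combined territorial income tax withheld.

$9,971.76

Territorial Income Tax: taxable = $19,140.00
  $2,317.20 + 37.9% × ($19,140.00 − $10,000.00) = $2,317.20 + 37.9% × $9,140.00 = $5,781.26
Supplemental (28.9% flat on bonus): 28.9% × $14,500.00 = $4,190.50
Total territorial income tax: $5,781.26 + $4,190.50 = $9,971.76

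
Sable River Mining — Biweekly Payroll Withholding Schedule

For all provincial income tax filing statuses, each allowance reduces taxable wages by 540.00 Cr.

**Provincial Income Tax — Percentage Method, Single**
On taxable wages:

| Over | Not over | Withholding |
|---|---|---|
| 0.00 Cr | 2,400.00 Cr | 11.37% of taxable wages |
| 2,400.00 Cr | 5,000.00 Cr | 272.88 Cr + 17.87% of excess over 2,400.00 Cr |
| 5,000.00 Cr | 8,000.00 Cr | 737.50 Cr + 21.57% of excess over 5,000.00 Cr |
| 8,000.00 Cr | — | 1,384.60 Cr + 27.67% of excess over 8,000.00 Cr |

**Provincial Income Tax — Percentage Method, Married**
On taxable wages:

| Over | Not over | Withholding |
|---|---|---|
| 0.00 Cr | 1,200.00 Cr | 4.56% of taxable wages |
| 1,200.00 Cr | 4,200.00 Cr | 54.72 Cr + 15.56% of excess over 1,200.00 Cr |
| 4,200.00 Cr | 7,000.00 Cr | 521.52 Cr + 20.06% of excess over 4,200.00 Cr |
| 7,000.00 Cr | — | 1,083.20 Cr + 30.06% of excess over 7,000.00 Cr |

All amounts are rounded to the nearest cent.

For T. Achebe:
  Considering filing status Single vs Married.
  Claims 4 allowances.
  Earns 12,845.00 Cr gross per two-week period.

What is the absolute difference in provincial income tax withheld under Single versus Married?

63.37 Cr

Provincial Income Tax (Single): taxable = 12,845.00 Cr − 4×540.00 Cr = 10,685.00 Cr
  1,384.60 Cr + 27.67% × (10,685.00 Cr − 8,000.00 Cr) = 1,384.60 Cr + 27.67% × 2,685.00 Cr = 2,127.54 Cr
Provincial Income Tax (Married): taxable = 12,845.00 Cr − 4×540.00 Cr = 10,685.00 Cr
  1,083.20 Cr + 30.06% × (10,685.00 Cr − 7,000.00 Cr) = 1,083.20 Cr + 30.06% × 3,685.00 Cr = 2,190.91 Cr
Difference: |2,127.54 Cr − 2,190.91 Cr| = 63.37 Cr (higher under Married)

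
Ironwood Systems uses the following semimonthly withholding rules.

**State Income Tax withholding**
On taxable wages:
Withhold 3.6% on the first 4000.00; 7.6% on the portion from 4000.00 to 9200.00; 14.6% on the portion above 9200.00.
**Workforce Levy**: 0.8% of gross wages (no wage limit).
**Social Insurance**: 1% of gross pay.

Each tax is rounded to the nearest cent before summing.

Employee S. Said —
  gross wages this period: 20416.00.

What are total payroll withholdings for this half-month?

State Income Tax: taxable = 20416.00
  539.20 + 14.6% × (20416.00 − 9200.00) = 539.20 + 14.6% × 11216.00 = 2176.74
Workforce Levy: 0.8% × 20416.00 = 163.33
Social Insurance: 1% × 20416.00 = 204.16
Total: 2176.74 + 163.33 + 204.16 = 2544.23

2544.23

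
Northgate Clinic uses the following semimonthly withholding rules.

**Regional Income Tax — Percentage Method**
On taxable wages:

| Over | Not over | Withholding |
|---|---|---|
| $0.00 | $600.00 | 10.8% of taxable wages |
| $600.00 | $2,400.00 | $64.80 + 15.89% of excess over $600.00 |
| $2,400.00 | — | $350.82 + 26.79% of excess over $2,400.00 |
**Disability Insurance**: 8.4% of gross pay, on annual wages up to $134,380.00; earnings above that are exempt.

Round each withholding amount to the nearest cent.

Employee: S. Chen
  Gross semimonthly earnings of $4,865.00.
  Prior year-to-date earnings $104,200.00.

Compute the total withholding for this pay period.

$1,419.85

Regional Income Tax: taxable = $4,865.00
  $350.82 + 26.79% × ($4,865.00 − $2,400.00) = $350.82 + 26.79% × $2,465.00 = $1,011.19
Disability Insurance: 8.4% × $4,865.00 = $408.66
Total: $1,011.19 + $408.66 = $1,419.85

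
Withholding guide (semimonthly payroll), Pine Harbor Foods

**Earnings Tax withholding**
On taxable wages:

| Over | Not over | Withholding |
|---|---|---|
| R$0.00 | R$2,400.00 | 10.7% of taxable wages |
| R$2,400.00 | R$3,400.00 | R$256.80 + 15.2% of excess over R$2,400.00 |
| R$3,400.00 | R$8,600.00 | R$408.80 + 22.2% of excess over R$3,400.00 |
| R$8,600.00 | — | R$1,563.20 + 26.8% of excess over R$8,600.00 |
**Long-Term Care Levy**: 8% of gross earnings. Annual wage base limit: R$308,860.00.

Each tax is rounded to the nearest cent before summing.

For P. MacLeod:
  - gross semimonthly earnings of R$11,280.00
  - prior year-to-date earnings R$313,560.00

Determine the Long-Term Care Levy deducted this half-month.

Long-Term Care Levy: YTD R$313,560.00 ≥ cap R$308,860.00 → R$0.00

R$0.00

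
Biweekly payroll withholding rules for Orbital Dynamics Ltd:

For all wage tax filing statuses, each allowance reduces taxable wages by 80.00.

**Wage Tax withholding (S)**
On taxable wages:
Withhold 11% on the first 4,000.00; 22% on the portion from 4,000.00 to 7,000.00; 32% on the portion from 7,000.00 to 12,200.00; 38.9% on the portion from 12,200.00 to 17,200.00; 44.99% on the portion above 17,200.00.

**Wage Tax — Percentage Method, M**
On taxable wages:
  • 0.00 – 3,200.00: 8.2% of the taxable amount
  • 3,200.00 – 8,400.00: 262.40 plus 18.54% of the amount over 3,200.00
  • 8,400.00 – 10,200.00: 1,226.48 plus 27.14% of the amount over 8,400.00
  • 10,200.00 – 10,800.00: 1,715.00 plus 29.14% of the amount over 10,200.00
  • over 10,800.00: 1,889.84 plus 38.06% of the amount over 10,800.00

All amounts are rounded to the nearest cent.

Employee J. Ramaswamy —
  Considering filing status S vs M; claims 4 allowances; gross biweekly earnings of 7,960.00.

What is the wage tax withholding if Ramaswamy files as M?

1,085.58

Wage Tax (M): taxable = 7,960.00 − 4×80.00 = 7,640.00
  262.40 + 18.54% × (7,640.00 − 3,200.00) = 262.40 + 18.54% × 4,440.00 = 1,085.58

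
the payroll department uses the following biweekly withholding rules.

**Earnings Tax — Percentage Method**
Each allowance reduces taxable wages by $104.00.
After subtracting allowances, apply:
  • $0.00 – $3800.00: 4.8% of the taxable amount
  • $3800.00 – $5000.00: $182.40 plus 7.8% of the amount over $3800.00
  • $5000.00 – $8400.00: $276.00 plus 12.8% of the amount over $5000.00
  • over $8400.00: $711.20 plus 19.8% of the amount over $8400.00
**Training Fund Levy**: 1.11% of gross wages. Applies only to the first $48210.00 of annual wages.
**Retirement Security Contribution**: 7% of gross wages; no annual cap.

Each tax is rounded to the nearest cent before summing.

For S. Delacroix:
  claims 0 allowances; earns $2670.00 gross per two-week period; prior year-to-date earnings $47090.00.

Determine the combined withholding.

$327.49

Earnings Tax: taxable = $2670.00
  4.8% × $2670.00 = $128.16
Training Fund Levy: cap $48210.00 − YTD $47090.00 = $1120.00 subject; 1.11% × $1120.00 = $12.43
Retirement Security Contribution: 7% × $2670.00 = $186.90
Total: $128.16 + $12.43 + $186.90 = $327.49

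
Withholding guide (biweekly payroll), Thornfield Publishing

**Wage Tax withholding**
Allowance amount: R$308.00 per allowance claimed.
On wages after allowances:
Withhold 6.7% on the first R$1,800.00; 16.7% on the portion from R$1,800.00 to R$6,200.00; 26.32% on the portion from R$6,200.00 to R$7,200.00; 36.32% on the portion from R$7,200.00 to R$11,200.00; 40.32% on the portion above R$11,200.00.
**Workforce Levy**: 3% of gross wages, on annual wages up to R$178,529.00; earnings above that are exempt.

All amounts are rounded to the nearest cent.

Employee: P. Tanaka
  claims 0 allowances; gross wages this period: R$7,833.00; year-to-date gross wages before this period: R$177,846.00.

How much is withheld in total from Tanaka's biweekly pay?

Wage Tax: taxable = R$7,833.00
  R$1,118.60 + 36.32% × (R$7,833.00 − R$7,200.00) = R$1,118.60 + 36.32% × R$633.00 = R$1,348.51
Workforce Levy: cap R$178,529.00 − YTD R$177,846.00 = R$683.00 subject; 3% × R$683.00 = R$20.49
Total: R$1,348.51 + R$20.49 = R$1,369.00

R$1,369.00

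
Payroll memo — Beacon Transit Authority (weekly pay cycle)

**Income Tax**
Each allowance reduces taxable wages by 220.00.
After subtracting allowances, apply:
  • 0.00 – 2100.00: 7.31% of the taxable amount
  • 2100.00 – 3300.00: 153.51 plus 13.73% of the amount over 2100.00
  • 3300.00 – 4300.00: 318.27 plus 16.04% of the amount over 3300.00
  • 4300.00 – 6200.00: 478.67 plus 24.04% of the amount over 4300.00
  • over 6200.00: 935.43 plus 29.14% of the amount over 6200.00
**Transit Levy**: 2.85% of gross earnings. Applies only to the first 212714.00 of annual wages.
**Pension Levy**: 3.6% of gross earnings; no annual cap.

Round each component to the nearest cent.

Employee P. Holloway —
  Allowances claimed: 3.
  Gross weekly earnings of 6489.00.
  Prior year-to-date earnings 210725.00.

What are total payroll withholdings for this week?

Income Tax: taxable = 6489.00 − 3×220.00 = 5829.00
  478.67 + 24.04% × (5829.00 − 4300.00) = 478.67 + 24.04% × 1529.00 = 846.24
Transit Levy: cap 212714.00 − YTD 210725.00 = 1989.00 subject; 2.85% × 1989.00 = 56.69
Pension Levy: 3.6% × 6489.00 = 233.60
Total: 846.24 + 56.69 + 233.60 = 1136.53

1136.53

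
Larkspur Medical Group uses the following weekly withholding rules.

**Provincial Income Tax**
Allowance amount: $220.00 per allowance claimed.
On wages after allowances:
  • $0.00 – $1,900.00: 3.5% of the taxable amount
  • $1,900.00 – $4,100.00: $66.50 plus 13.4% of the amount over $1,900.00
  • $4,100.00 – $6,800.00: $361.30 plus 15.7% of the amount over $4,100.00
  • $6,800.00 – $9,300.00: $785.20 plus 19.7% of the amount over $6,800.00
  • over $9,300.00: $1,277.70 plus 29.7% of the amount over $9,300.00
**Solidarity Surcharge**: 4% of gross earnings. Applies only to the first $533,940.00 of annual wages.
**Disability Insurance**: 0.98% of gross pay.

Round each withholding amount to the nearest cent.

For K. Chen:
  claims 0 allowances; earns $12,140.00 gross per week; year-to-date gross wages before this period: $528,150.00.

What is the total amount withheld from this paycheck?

$2,471.75

Provincial Income Tax: taxable = $12,140.00
  $1,277.70 + 29.7% × ($12,140.00 − $9,300.00) = $1,277.70 + 29.7% × $2,840.00 = $2,121.18
Solidarity Surcharge: cap $533,940.00 − YTD $528,150.00 = $5,790.00 subject; 4% × $5,790.00 = $231.60
Disability Insurance: 0.98% × $12,140.00 = $118.97
Total: $2,121.18 + $231.60 + $118.97 = $2,471.75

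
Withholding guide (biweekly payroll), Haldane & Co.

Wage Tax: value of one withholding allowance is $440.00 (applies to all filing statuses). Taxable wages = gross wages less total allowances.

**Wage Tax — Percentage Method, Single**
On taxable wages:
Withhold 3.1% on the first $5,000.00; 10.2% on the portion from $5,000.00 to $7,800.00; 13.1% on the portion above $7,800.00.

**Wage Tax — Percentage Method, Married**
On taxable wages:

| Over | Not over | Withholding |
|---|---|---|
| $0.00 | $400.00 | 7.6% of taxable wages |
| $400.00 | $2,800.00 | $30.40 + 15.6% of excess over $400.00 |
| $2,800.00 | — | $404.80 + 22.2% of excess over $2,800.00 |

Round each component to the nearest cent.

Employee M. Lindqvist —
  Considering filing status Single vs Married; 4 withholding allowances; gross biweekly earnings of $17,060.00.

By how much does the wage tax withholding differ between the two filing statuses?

$1,756.70

Wage Tax (Single): taxable = $17,060.00 − 4×$440.00 = $15,300.00
  $440.60 + 13.1% × ($15,300.00 − $7,800.00) = $440.60 + 13.1% × $7,500.00 = $1,423.10
Wage Tax (Married): taxable = $17,060.00 − 4×$440.00 = $15,300.00
  $404.80 + 22.2% × ($15,300.00 − $2,800.00) = $404.80 + 22.2% × $12,500.00 = $3,179.80
Difference: |$1,423.10 − $3,179.80| = $1,756.70 (higher under Married)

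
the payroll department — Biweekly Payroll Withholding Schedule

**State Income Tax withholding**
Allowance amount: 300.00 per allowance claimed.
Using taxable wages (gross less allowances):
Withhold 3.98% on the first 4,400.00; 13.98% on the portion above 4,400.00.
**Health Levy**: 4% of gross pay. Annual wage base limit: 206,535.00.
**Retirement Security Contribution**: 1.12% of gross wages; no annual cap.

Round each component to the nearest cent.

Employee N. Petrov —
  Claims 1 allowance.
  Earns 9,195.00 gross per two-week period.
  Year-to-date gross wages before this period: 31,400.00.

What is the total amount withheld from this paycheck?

1,274.30

State Income Tax: taxable = 9,195.00 − 1×300.00 = 8,895.00
  175.12 + 13.98% × (8,895.00 − 4,400.00) = 175.12 + 13.98% × 4,495.00 = 803.52
Health Levy: 4% × 9,195.00 = 367.80
Retirement Security Contribution: 1.12% × 9,195.00 = 102.98
Total: 803.52 + 367.80 + 102.98 = 1,274.30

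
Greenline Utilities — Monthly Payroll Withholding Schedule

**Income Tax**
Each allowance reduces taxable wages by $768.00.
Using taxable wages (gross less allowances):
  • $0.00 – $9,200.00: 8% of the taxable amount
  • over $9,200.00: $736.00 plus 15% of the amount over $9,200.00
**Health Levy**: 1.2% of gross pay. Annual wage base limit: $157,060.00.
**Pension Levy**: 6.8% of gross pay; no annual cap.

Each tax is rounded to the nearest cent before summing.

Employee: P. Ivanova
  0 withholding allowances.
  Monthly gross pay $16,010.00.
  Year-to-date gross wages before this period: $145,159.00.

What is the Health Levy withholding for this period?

$142.81

Health Levy: cap $157,060.00 − YTD $145,159.00 = $11,901.00 subject; 1.2% × $11,901.00 = $142.81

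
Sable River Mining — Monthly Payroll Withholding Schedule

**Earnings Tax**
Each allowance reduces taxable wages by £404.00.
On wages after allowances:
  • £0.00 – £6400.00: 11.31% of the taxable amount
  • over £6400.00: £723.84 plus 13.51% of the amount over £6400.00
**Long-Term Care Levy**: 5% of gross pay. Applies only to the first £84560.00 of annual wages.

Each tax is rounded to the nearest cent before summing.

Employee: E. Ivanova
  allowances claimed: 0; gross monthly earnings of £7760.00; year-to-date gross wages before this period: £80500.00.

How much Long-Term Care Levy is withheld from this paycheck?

£203.00

Long-Term Care Levy: cap £84560.00 − YTD £80500.00 = £4060.00 subject; 5% × £4060.00 = £203.00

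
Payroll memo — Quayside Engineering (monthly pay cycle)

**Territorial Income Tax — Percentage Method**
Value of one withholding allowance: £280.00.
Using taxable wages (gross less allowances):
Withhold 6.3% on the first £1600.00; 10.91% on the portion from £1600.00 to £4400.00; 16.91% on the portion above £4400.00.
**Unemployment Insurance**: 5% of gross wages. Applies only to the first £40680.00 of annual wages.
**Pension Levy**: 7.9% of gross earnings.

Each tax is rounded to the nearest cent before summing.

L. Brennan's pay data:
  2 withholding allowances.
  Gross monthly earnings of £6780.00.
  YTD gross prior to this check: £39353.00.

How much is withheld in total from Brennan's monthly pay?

Territorial Income Tax: taxable = £6780.00 − 2×£280.00 = £6220.00
  £406.28 + 16.91% × (£6220.00 − £4400.00) = £406.28 + 16.91% × £1820.00 = £714.04
Unemployment Insurance: cap £40680.00 − YTD £39353.00 = £1327.00 subject; 5% × £1327.00 = £66.35
Pension Levy: 7.9% × £6780.00 = £535.62
Total: £714.04 + £66.35 + £535.62 = £1316.01

£1316.01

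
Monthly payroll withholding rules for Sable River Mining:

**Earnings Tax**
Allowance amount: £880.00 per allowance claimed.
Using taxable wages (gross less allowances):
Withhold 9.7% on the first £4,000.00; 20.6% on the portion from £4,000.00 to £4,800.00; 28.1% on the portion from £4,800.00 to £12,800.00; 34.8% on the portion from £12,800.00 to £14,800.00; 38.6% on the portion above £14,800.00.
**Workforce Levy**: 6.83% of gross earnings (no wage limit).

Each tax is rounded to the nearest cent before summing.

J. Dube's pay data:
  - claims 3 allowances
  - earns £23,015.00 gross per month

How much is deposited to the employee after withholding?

Earnings Tax: taxable = £23,015.00 − 3×£880.00 = £20,375.00
  £3,496.80 + 38.6% × (£20,375.00 − £14,800.00) = £3,496.80 + 38.6% × £5,575.00 = £5,648.75
Workforce Levy: 6.83% × £23,015.00 = £1,571.92
Total withheld: £5,648.75 + £1,571.92 = £7,220.67
Net pay: £23,015.00 − £7,220.67 = £15,794.33

£15,794.33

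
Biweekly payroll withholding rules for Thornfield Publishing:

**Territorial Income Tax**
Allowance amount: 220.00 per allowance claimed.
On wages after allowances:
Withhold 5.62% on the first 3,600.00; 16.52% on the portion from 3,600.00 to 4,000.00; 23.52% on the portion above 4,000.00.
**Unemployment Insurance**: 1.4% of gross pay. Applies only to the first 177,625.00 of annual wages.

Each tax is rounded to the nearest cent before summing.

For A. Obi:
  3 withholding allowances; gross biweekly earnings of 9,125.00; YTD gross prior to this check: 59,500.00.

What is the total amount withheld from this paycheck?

Territorial Income Tax: taxable = 9,125.00 − 3×220.00 = 8,465.00
  268.40 + 23.52% × (8,465.00 − 4,000.00) = 268.40 + 23.52% × 4,465.00 = 1,318.57
Unemployment Insurance: 1.4% × 9,125.00 = 127.75
Total: 1,318.57 + 127.75 = 1,446.32

1,446.32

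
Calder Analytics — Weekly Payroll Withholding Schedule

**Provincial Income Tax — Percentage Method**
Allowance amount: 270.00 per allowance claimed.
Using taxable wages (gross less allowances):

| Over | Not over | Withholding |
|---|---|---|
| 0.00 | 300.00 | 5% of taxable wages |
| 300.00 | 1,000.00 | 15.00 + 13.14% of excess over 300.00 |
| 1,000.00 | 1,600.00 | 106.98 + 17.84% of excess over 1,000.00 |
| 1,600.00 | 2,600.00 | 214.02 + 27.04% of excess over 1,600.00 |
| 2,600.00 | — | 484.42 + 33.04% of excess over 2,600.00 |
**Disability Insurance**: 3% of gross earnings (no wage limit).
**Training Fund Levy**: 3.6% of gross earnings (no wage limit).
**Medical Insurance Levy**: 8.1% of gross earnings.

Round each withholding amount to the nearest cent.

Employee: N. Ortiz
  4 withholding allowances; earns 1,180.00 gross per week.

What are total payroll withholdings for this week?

Provincial Income Tax: taxable = 1,180.00 − 4×270.00 = 100.00
  5% × 100.00 = 5.00
Disability Insurance: 3% × 1,180.00 = 35.40
Training Fund Levy: 3.6% × 1,180.00 = 42.48
Medical Insurance Levy: 8.1% × 1,180.00 = 95.58
Total: 5.00 + 35.40 + 42.48 + 95.58 = 178.46

178.46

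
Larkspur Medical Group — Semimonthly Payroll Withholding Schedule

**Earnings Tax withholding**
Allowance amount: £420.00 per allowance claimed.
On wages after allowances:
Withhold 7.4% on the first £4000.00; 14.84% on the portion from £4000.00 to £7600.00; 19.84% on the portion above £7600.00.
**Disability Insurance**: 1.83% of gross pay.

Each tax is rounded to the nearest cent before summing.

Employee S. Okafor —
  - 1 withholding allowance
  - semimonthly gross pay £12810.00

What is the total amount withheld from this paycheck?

Earnings Tax: taxable = £12810.00 − 1×£420.00 = £12390.00
  £830.24 + 19.84% × (£12390.00 − £7600.00) = £830.24 + 19.84% × £4790.00 = £1780.58
Disability Insurance: 1.83% × £12810.00 = £234.42
Total: £1780.58 + £234.42 = £2015.00

£2015.00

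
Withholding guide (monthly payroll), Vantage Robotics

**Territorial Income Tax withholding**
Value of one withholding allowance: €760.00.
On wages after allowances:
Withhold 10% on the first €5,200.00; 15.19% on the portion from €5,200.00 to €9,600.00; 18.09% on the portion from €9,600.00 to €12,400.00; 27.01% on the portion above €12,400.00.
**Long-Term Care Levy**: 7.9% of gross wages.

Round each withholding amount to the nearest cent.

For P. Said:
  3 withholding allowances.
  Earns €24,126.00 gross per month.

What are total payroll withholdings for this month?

€6,152.19

Territorial Income Tax: taxable = €24,126.00 − 3×€760.00 = €21,846.00
  €1,694.88 + 27.01% × (€21,846.00 − €12,400.00) = €1,694.88 + 27.01% × €9,446.00 = €4,246.24
Long-Term Care Levy: 7.9% × €24,126.00 = €1,905.95
Total: €4,246.24 + €1,905.95 = €6,152.19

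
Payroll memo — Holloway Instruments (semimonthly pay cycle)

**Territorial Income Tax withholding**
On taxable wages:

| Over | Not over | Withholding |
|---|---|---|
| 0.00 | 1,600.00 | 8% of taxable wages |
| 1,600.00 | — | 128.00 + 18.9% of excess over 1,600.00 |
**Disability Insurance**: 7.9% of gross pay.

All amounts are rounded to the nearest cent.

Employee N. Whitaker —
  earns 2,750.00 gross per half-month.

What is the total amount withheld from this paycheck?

Territorial Income Tax: taxable = 2,750.00
  128.00 + 18.9% × (2,750.00 − 1,600.00) = 128.00 + 18.9% × 1,150.00 = 345.35
Disability Insurance: 7.9% × 2,750.00 = 217.25
Total: 345.35 + 217.25 = 562.60

562.60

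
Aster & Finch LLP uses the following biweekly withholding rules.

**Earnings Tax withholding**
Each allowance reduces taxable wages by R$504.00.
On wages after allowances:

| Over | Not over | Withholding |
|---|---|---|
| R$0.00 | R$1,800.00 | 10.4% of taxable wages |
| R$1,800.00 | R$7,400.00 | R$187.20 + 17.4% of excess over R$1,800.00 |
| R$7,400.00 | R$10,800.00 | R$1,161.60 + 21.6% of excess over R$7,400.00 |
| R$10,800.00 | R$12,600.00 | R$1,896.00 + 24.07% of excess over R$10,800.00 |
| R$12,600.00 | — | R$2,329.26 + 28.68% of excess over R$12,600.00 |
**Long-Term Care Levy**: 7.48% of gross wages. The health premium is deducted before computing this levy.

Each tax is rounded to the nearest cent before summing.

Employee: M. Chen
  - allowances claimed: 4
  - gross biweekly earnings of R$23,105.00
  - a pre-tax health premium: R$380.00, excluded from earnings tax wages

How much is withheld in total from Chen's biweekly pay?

R$6,354.75

Earnings Tax: taxable = R$23,105.00 − R$380.00 − 4×R$504.00 = R$20,709.00
  R$2,329.26 + 28.68% × (R$20,709.00 − R$12,600.00) = R$2,329.26 + 28.68% × R$8,109.00 = R$4,654.92
Long-Term Care Levy: 7.48% × R$22,725.00 = R$1,699.83
Total: R$4,654.92 + R$1,699.83 = R$6,354.75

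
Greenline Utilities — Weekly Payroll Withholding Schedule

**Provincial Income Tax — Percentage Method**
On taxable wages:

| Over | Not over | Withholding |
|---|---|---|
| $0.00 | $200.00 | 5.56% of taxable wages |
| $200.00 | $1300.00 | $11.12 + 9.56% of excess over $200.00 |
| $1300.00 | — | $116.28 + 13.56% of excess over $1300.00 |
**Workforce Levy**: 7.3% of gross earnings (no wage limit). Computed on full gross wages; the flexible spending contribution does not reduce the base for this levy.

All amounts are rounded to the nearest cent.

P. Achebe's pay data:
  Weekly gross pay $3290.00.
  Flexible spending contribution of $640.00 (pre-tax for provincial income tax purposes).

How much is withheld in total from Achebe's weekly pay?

$539.51

Provincial Income Tax: taxable = $3290.00 − $640.00 = $2650.00
  $116.28 + 13.56% × ($2650.00 − $1300.00) = $116.28 + 13.56% × $1350.00 = $299.34
Workforce Levy: 7.3% × $3290.00 = $240.17
Total: $299.34 + $240.17 = $539.51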